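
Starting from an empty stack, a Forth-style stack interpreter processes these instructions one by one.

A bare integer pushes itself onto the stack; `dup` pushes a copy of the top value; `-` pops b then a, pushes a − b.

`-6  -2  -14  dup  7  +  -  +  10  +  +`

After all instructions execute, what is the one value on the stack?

-6  → -6
-2  → -6 -2
-14 → -6 -2 -14
dup → -6 -2 -14 -14
7   → -6 -2 -14 -14 7
+   → -6 -2 -14 -7
-   → -6 -2 -7
+   → -6 -9
10  → -6 -9 10
+   → -6 1
+   → -5

-5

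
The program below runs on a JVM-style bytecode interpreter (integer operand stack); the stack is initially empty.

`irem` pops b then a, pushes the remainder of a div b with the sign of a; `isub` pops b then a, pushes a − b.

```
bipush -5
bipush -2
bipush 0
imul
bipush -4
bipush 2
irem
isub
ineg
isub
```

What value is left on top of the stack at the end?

bipush -5 : -5
bipush -2 : -5 -2
bipush 0  : -5 -2 0
imul      : -5 0
bipush -4 : -5 0 -4
bipush 2  : -5 0 -4 2
irem      : -5 0 0
isub      : -5 0
ineg      : -5 0
isub      : -5

-5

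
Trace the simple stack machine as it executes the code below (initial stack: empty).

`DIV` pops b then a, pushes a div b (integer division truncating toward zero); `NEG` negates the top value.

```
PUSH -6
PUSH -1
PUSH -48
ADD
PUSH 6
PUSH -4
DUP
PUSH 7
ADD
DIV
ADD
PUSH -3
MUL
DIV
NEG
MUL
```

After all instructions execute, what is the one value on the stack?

18

PUSH -6  → -6
PUSH -1  → -6 -1
PUSH -48 → -6 -1 -48
ADD      → -6 -49
PUSH 6   → -6 -49 6
PUSH -4  → -6 -49 6 -4
DUP      → -6 -49 6 -4 -4
PUSH 7   → -6 -49 6 -4 -4 7
ADD      → -6 -49 6 -4 3
DIV      → -6 -49 6 -1
ADD      → -6 -49 5
PUSH -3  → -6 -49 5 -3
MUL      → -6 -49 -15
DIV      → -6 3
NEG      → -6 -3
MUL      → 18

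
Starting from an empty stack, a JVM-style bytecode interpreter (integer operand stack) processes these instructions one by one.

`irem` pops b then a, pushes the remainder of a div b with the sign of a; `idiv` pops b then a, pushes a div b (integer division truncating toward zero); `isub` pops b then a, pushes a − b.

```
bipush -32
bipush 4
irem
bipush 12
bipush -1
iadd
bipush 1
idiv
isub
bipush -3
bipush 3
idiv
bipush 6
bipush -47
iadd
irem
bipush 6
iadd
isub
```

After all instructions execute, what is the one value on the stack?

-16

bipush -32 : [-32]
bipush 4   : [-32, 4]
irem       : [0]
bipush 12  : [0, 12]
bipush -1  : [0, 12, -1]
iadd       : [0, 11]
bipush 1   : [0, 11, 1]
idiv       : [0, 11]
isub       : [-11]
bipush -3  : [-11, -3]
bipush 3   : [-11, -3, 3]
idiv       : [-11, -1]
bipush 6   : [-11, -1, 6]
bipush -47 : [-11, -1, 6, -47]
iadd       : [-11, -1, -41]
irem       : [-11, -1]
bipush 6   : [-11, -1, 6]
iadd       : [-11, 5]
isub       : [-16]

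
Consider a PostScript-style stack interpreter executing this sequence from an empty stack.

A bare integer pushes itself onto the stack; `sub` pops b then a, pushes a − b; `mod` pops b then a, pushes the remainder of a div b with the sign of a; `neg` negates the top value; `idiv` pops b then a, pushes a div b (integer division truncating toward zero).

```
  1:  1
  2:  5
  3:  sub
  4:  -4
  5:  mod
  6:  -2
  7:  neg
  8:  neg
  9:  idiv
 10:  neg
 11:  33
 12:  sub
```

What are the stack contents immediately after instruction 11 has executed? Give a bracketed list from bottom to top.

[0, 33]

1    → 1
5    → 1 5
sub  → -4
-4   → -4 -4
mod  → 0
-2   → 0 -2
neg  → 0 2
neg  → 0 -2
idiv → 0
neg  → 0
33   → 0 33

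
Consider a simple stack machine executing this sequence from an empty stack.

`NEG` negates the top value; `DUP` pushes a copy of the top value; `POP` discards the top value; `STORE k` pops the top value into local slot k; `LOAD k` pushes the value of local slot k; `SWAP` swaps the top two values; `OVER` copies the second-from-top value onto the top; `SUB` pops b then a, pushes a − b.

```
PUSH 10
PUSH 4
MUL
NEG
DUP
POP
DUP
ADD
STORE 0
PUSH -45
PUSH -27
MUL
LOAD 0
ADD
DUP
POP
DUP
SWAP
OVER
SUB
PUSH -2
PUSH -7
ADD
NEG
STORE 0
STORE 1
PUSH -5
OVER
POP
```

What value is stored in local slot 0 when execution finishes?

PUSH 10  -> 10
PUSH 4   -> 10 4
MUL      -> 40
NEG      -> -40
DUP      -> -40 -40
POP      -> -40
DUP      -> -40 -40
ADD      -> -80
STORE 0  -> (empty)
PUSH -45 -> -45
PUSH -27 -> -45 -27
MUL      -> 1215
LOAD 0   -> 1215 -80
ADD      -> 1135
DUP      -> 1135 1135
POP      -> 1135
DUP      -> 1135 1135
SWAP     -> 1135 1135
OVER     -> 1135 1135 1135
SUB      -> 1135 0
PUSH -2  -> 1135 0 -2
PUSH -7  -> 1135 0 -2 -7
ADD      -> 1135 0 -9
NEG      -> 1135 0 9
STORE 0  -> 1135 0
STORE 1  -> 1135
PUSH -5  -> 1135 -5
OVER     -> 1135 -5 1135
POP      -> 1135 -5

9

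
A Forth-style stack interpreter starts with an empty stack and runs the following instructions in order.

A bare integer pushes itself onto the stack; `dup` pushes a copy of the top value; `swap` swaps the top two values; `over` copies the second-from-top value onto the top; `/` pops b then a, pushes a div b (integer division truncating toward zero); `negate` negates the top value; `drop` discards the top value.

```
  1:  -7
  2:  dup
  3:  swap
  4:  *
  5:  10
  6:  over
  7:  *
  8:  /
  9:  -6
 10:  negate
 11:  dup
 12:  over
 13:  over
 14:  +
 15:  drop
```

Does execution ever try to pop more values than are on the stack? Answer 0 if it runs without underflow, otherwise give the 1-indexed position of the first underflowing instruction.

-7     → [-7]
dup    → [-7, -7]
swap   → [-7, -7]
*      → [49]
10     → [49, 10]
over   → [49, 10, 49]
*      → [49, 490]
/      → [0]
-6     → [0, -6]
negate → [0, 6]
dup    → [0, 6, 6]
over   → [0, 6, 6, 6]
over   → [0, 6, 6, 6, 6]
+      → [0, 6, 6, 12]
drop   → [0, 6, 6]

0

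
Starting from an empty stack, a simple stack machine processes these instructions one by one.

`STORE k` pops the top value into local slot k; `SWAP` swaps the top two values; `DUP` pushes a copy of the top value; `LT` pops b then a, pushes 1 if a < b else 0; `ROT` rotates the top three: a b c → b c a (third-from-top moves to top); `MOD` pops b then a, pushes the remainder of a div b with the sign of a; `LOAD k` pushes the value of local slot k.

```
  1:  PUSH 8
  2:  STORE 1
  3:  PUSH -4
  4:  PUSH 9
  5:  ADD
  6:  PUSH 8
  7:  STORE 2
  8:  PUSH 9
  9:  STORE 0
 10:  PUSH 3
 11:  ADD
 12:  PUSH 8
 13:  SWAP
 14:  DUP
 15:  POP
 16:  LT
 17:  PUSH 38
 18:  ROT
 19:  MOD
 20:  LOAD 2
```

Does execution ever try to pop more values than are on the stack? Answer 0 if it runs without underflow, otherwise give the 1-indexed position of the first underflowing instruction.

18

PUSH 8   8
STORE 1  (empty)
PUSH -4  -4
PUSH 9   -4 9
ADD      5
PUSH 8   5 8
STORE 2  5
PUSH 9   5 9
STORE 0  5
PUSH 3   5 3
ADD      8
PUSH 8   8 8
SWAP     8 8
DUP      8 8 8
POP      8 8
LT       0
PUSH 38  0 38
ROT  — needs 3 operands, stack has 2 → underflow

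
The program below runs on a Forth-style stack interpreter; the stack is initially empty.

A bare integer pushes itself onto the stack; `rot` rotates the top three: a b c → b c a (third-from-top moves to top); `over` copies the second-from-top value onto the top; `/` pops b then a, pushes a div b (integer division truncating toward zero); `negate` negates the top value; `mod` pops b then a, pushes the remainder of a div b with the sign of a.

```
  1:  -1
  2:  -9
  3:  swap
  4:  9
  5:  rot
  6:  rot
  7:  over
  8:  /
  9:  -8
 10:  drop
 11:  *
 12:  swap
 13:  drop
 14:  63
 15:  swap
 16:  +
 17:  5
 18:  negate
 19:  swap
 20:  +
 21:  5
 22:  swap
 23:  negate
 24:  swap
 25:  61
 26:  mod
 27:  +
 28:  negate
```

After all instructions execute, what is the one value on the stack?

53

-1      -1
-9      -1 -9
swap    -9 -1
9       -9 -1 9
rot     -1 9 -9
rot     9 -9 -1
over    9 -9 -1 -9
/       9 -9 0
-8      9 -9 0 -8
drop    9 -9 0
*       9 0
swap    0 9
drop    0
63      0 63
swap    63 0
+       63
5       63 5
negate  63 -5
swap    -5 63
+       58
5       58 5
swap    5 58
negate  5 -58
swap    -58 5
61      -58 5 61
mod     -58 5
+       -53
negate  53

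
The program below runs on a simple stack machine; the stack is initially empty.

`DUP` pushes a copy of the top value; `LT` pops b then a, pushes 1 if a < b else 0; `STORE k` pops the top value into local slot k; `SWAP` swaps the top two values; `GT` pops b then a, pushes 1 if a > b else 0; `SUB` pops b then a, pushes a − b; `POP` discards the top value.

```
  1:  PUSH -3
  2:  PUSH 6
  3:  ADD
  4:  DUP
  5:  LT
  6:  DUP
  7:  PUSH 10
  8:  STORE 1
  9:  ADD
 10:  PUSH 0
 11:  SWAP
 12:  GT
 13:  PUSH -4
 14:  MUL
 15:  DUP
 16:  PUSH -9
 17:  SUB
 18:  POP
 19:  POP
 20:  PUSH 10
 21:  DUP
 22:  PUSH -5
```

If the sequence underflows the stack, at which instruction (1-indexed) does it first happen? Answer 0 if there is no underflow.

0

PUSH -3 → [-3]
PUSH 6  → [-3, 6]
ADD     → [3]
DUP     → [3, 3]
LT      → [0]
DUP     → [0, 0]
PUSH 10 → [0, 0, 10]
STORE 1 → [0, 0]
ADD     → [0]
PUSH 0  → [0, 0]
SWAP    → [0, 0]
GT      → [0]
PUSH -4 → [0, -4]
MUL     → [0]
DUP     → [0, 0]
PUSH -9 → [0, 0, -9]
SUB     → [0, 9]
POP     → [0]
POP     → []
PUSH 10 → [10]
DUP     → [10, 10]
PUSH -5 → [10, 10, -5]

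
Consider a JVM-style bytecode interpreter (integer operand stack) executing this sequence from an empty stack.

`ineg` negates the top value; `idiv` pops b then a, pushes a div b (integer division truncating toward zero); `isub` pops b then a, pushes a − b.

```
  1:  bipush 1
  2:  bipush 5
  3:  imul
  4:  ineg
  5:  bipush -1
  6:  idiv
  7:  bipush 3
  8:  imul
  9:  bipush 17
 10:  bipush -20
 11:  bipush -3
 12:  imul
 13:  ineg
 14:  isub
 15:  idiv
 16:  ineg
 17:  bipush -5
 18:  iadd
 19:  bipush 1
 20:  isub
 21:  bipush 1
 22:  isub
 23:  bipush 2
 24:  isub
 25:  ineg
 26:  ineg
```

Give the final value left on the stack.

-9

bipush 1   : [1]
bipush 5   : [1, 5]
imul       : [5]
ineg       : [-5]
bipush -1  : [-5, -1]
idiv       : [5]
bipush 3   : [5, 3]
imul       : [15]
bipush 17  : [15, 17]
bipush -20 : [15, 17, -20]
bipush -3  : [15, 17, -20, -3]
imul       : [15, 17, 60]
ineg       : [15, 17, -60]
isub       : [15, 77]
idiv       : [0]
ineg       : [0]
bipush -5  : [0, -5]
iadd       : [-5]
bipush 1   : [-5, 1]
isub       : [-6]
bipush 1   : [-6, 1]
isub       : [-7]
bipush 2   : [-7, 2]
isub       : [-9]
ineg       : [9]
ineg       : [-9]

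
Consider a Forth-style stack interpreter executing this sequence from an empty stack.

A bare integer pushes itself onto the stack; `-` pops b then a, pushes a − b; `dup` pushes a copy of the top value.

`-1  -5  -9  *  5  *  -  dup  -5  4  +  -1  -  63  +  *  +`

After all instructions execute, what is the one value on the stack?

-1   -1
-5   -1 -5
-9   -1 -5 -9
*    -1 45
5    -1 45 5
*    -1 225
-    -226
dup  -226 -226
-5   -226 -226 -5
4    -226 -226 -5 4
+    -226 -226 -1
-1   -226 -226 -1 -1
-    -226 -226 0
63   -226 -226 0 63
+    -226 -226 63
*    -226 -14238
+    -14464

-14464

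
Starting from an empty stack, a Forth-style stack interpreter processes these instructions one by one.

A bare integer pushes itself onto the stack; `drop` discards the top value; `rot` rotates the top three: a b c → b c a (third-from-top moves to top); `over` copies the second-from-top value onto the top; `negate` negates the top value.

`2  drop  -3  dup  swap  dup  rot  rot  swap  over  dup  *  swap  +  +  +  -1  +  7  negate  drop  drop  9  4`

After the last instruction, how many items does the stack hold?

2      : [2]
drop   : []
-3     : [-3]
dup    : [-3, -3]
swap   : [-3, -3]
dup    : [-3, -3, -3]
rot    : [-3, -3, -3]
rot    : [-3, -3, -3]
swap   : [-3, -3, -3]
over   : [-3, -3, -3, -3]
dup    : [-3, -3, -3, -3, -3]
*      : [-3, -3, -3, 9]
swap   : [-3, -3, 9, -3]
+      : [-3, -3, 6]
+      : [-3, 3]
+      : [0]
-1     : [0, -1]
+      : [-1]
7      : [-1, 7]
negate : [-1, -7]
drop   : [-1]
drop   : []
9      : [9]
4      : [9, 4]

2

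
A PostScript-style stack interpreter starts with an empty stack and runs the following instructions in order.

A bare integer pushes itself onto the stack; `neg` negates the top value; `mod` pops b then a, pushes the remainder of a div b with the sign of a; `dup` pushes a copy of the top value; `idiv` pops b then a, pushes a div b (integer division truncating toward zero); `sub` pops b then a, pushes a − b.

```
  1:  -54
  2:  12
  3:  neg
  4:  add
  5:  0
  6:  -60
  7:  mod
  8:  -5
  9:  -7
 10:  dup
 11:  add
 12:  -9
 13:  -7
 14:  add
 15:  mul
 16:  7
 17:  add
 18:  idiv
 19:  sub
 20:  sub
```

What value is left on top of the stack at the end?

-54  : -54
12   : -54 12
neg  : -54 -12
add  : -66
0    : -66 0
-60  : -66 0 -60
mod  : -66 0
-5   : -66 0 -5
-7   : -66 0 -5 -7
dup  : -66 0 -5 -7 -7
add  : -66 0 -5 -14
-9   : -66 0 -5 -14 -9
-7   : -66 0 -5 -14 -9 -7
add  : -66 0 -5 -14 -16
mul  : -66 0 -5 224
7    : -66 0 -5 224 7
add  : -66 0 -5 231
idiv : -66 0 0
sub  : -66 0
sub  : -66

-66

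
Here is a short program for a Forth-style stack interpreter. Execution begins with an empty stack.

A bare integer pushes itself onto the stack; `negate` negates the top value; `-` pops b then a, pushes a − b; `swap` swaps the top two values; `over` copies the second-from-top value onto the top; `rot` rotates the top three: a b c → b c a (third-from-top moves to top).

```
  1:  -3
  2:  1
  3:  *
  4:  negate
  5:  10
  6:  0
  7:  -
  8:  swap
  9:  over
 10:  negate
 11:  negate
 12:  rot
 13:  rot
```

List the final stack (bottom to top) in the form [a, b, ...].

[10, 10, 3]

-3      -3
1       -3 1
*       -3
negate  3
10      3 10
0       3 10 0
-       3 10
swap    10 3
over    10 3 10
negate  10 3 -10
negate  10 3 10
rot     3 10 10
rot     10 10 3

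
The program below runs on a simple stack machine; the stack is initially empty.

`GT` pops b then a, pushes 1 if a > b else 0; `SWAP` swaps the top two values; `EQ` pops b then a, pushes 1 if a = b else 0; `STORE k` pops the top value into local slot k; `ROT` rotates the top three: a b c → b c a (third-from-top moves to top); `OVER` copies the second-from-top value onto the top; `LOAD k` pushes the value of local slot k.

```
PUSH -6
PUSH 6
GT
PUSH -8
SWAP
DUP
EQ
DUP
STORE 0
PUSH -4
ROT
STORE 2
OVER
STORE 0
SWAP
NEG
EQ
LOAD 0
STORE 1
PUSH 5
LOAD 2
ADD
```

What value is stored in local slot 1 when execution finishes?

PUSH -6 -> -6
PUSH 6  -> -6 6
GT      -> 0
PUSH -8 -> 0 -8
SWAP    -> -8 0
DUP     -> -8 0 0
EQ      -> -8 1
DUP     -> -8 1 1
STORE 0 -> -8 1
PUSH -4 -> -8 1 -4
ROT     -> 1 -4 -8
STORE 2 -> 1 -4
OVER    -> 1 -4 1
STORE 0 -> 1 -4
SWAP    -> -4 1
NEG     -> -4 -1
EQ      -> 0
LOAD 0  -> 0 1
STORE 1 -> 0
PUSH 5  -> 0 5
LOAD 2  -> 0 5 -8
ADD     -> 0 -3

1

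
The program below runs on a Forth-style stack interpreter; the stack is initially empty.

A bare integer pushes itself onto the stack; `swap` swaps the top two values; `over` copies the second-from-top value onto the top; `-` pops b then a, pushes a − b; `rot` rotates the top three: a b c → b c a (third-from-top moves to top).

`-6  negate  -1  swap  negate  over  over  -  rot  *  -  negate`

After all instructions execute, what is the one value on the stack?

-6     → -6
negate → 6
-1     → 6 -1
swap   → -1 6
negate → -1 -6
over   → -1 -6 -1
over   → -1 -6 -1 -6
-      → -1 -6 5
rot    → -6 5 -1
*      → -6 -5
-      → -1
negate → 1

1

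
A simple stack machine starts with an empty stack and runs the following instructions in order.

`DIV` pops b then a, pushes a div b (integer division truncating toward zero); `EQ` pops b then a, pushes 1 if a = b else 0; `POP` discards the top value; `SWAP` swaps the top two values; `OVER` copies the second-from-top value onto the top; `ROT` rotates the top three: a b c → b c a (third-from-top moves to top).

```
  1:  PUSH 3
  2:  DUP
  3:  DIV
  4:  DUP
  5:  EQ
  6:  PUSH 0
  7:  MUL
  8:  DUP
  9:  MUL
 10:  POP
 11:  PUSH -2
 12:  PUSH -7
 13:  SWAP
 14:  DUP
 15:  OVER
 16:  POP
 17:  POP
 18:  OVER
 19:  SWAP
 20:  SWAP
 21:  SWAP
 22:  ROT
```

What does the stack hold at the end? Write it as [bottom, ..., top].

[-7, -2, -7]

PUSH 3  → [3]
DUP     → [3, 3]
DIV     → [1]
DUP     → [1, 1]
EQ      → [1]
PUSH 0  → [1, 0]
MUL     → [0]
DUP     → [0, 0]
MUL     → [0]
POP     → []
PUSH -2 → [-2]
PUSH -7 → [-2, -7]
SWAP    → [-7, -2]
DUP     → [-7, -2, -2]
OVER    → [-7, -2, -2, -2]
POP     → [-7, -2, -2]
POP     → [-7, -2]
OVER    → [-7, -2, -7]
SWAP    → [-7, -7, -2]
SWAP    → [-7, -2, -7]
SWAP    → [-7, -7, -2]
ROT     → [-7, -2, -7]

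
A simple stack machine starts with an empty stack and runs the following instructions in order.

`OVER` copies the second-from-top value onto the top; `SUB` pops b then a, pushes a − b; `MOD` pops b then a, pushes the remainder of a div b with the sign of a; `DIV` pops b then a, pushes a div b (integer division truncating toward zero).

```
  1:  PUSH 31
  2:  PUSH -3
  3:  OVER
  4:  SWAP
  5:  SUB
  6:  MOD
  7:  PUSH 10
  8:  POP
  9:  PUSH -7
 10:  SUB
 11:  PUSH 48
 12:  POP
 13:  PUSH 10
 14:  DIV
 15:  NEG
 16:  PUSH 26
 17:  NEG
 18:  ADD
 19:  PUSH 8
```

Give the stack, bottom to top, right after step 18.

PUSH 31 -> 31
PUSH -3 -> 31 -3
OVER    -> 31 -3 31
SWAP    -> 31 31 -3
SUB     -> 31 34
MOD     -> 31
PUSH 10 -> 31 10
POP     -> 31
PUSH -7 -> 31 -7
SUB     -> 38
PUSH 48 -> 38 48
POP     -> 38
PUSH 10 -> 38 10
DIV     -> 3
NEG     -> -3
PUSH 26 -> -3 26
NEG     -> -3 -26
ADD     -> -29

[-29]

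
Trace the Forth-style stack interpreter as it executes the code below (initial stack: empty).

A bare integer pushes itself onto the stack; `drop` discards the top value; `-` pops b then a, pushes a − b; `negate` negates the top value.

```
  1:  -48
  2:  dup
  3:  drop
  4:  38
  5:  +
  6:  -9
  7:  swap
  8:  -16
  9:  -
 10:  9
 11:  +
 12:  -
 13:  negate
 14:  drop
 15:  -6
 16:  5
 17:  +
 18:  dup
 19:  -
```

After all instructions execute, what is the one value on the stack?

0

-48    → -48
dup    → -48 -48
drop   → -48
38     → -48 38
+      → -10
-9     → -10 -9
swap   → -9 -10
-16    → -9 -10 -16
-      → -9 6
9      → -9 6 9
+      → -9 15
-      → -24
negate → 24
drop   → (empty)
-6     → -6
5      → -6 5
+      → -1
dup    → -1 -1
-      → 0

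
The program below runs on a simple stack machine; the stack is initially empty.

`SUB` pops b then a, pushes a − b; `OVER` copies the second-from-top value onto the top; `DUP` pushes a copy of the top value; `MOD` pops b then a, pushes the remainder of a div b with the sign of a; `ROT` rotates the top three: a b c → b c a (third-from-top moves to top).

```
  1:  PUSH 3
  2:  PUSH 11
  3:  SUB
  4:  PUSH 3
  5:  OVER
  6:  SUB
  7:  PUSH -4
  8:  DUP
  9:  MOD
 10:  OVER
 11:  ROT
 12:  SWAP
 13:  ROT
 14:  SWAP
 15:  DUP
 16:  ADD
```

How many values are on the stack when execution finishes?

PUSH 3  → [3]
PUSH 11 → [3, 11]
SUB     → [-8]
PUSH 3  → [-8, 3]
OVER    → [-8, 3, -8]
SUB     → [-8, 11]
PUSH -4 → [-8, 11, -4]
DUP     → [-8, 11, -4, -4]
MOD     → [-8, 11, 0]
OVER    → [-8, 11, 0, 11]
ROT     → [-8, 0, 11, 11]
SWAP    → [-8, 0, 11, 11]
ROT     → [-8, 11, 11, 0]
SWAP    → [-8, 11, 0, 11]
DUP     → [-8, 11, 0, 11, 11]
ADD     → [-8, 11, 0, 22]

4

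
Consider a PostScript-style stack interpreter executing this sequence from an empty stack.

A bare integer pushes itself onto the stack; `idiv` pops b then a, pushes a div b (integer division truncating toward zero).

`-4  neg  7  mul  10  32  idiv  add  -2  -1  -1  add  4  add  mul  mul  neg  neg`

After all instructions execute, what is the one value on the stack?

-112

-4   : [-4]
neg  : [4]
7    : [4, 7]
mul  : [28]
10   : [28, 10]
32   : [28, 10, 32]
idiv : [28, 0]
add  : [28]
-2   : [28, -2]
-1   : [28, -2, -1]
-1   : [28, -2, -1, -1]
add  : [28, -2, -2]
4    : [28, -2, -2, 4]
add  : [28, -2, 2]
mul  : [28, -4]
mul  : [-112]
neg  : [112]
neg  : [-112]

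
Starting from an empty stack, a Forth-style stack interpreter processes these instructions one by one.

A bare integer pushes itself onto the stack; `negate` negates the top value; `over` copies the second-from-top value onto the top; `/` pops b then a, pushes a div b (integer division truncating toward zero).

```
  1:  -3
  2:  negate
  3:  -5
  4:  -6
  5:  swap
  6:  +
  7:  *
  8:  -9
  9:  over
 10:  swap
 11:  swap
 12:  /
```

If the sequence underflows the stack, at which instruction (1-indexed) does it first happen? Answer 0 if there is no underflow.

0

-3     : -3
negate : 3
-5     : 3 -5
-6     : 3 -5 -6
swap   : 3 -6 -5
+      : 3 -11
*      : -33
-9     : -33 -9
over   : -33 -9 -33
swap   : -33 -33 -9
swap   : -33 -9 -33
/      : -33 0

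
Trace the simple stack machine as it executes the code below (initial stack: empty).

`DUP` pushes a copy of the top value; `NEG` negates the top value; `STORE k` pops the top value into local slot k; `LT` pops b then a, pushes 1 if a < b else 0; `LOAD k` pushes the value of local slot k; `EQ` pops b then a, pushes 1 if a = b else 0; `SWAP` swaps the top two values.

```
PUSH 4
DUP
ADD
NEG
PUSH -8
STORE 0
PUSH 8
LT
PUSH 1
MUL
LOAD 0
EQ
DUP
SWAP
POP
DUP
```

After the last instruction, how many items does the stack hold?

2

PUSH 4  -> 4
DUP     -> 4 4
ADD     -> 8
NEG     -> -8
PUSH -8 -> -8 -8
STORE 0 -> -8
PUSH 8  -> -8 8
LT      -> 1
PUSH 1  -> 1 1
MUL     -> 1
LOAD 0  -> 1 -8
EQ      -> 0
DUP     -> 0 0
SWAP    -> 0 0
POP     -> 0
DUP     -> 0 0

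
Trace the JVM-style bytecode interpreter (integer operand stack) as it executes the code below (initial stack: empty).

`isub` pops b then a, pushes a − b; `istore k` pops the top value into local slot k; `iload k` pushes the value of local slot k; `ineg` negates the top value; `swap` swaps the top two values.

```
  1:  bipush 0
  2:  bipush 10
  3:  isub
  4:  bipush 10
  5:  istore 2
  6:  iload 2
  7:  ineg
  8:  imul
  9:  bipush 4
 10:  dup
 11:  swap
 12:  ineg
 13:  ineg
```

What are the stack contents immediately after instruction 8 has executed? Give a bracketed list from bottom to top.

bipush 0  -> [0]
bipush 10 -> [0, 10]
isub      -> [-10]
bipush 10 -> [-10, 10]
istore 2  -> [-10]
iload 2   -> [-10, 10]
ineg      -> [-10, -10]
imul      -> [100]

[100]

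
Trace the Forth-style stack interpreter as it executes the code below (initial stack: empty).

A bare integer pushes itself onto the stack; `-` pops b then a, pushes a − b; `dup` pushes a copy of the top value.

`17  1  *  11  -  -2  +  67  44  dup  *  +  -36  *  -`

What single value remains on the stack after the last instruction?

72112

17  : [17]
1   : [17, 1]
*   : [17]
11  : [17, 11]
-   : [6]
-2  : [6, -2]
+   : [4]
67  : [4, 67]
44  : [4, 67, 44]
dup : [4, 67, 44, 44]
*   : [4, 67, 1936]
+   : [4, 2003]
-36 : [4, 2003, -36]
*   : [4, -72108]
-   : [72112]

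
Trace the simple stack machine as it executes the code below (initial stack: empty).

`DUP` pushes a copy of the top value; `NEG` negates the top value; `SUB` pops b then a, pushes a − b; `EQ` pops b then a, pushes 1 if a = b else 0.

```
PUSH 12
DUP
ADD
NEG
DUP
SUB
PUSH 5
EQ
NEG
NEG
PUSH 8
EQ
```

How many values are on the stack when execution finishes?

1

PUSH 12 -> [12]
DUP     -> [12, 12]
ADD     -> [24]
NEG     -> [-24]
DUP     -> [-24, -24]
SUB     -> [0]
PUSH 5  -> [0, 5]
EQ      -> [0]
NEG     -> [0]
NEG     -> [0]
PUSH 8  -> [0, 8]
EQ      -> [0]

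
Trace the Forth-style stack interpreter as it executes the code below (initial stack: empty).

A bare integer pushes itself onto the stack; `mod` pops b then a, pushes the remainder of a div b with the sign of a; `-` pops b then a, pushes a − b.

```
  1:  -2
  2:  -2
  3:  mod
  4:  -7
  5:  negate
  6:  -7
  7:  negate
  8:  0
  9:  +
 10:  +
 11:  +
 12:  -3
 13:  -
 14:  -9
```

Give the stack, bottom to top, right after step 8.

[0, 7, 7, 0]

-2     → -2
-2     → -2 -2
mod    → 0
-7     → 0 -7
negate → 0 7
-7     → 0 7 -7
negate → 0 7 7
0      → 0 7 7 0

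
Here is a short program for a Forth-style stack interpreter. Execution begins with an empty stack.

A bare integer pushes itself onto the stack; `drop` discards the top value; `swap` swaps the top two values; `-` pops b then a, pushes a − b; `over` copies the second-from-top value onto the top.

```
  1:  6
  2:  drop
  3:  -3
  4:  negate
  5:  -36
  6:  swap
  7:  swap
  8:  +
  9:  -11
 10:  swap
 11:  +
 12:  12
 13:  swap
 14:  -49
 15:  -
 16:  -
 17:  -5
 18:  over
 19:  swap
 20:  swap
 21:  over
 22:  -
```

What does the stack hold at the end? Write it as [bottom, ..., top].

6       [6]
drop    []
-3      [-3]
negate  [3]
-36     [3, -36]
swap    [-36, 3]
swap    [3, -36]
+       [-33]
-11     [-33, -11]
swap    [-11, -33]
+       [-44]
12      [-44, 12]
swap    [12, -44]
-49     [12, -44, -49]
-       [12, 5]
-       [7]
-5      [7, -5]
over    [7, -5, 7]
swap    [7, 7, -5]
swap    [7, -5, 7]
over    [7, -5, 7, -5]
-       [7, -5, 12]

[7, -5, 12]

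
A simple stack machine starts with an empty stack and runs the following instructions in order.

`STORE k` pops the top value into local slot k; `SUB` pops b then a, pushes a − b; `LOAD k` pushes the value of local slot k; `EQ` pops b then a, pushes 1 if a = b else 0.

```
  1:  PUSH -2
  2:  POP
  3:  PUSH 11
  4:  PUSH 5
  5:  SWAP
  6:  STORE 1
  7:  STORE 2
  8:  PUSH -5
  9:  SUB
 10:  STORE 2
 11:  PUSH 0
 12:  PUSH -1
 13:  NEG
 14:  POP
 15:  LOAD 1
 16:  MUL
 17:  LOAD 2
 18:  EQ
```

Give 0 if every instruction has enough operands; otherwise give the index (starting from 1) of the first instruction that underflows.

PUSH -2 → [-2]
POP     → []
PUSH 11 → [11]
PUSH 5  → [11, 5]
SWAP    → [5, 11]
STORE 1 → [5]
STORE 2 → []
PUSH -5 → [-5]
SUB  — needs 2 operands, stack has 1 → underflow

9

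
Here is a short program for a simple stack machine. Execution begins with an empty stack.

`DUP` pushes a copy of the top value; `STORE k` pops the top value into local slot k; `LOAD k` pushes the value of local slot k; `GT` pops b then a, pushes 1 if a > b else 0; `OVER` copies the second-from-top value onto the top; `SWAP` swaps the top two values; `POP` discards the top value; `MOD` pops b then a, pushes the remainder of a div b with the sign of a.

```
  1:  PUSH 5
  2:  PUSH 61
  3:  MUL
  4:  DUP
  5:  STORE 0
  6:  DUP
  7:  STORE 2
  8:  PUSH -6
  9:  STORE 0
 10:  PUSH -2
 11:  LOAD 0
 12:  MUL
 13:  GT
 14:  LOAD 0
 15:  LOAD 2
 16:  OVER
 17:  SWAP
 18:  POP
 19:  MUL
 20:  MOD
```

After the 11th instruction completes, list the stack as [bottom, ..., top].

[305, -2, -6]

PUSH 5  : [5]
PUSH 61 : [5, 61]
MUL     : [305]
DUP     : [305, 305]
STORE 0 : [305]
DUP     : [305, 305]
STORE 2 : [305]
PUSH -6 : [305, -6]
STORE 0 : [305]
PUSH -2 : [305, -2]
LOAD 0  : [305, -2, -6]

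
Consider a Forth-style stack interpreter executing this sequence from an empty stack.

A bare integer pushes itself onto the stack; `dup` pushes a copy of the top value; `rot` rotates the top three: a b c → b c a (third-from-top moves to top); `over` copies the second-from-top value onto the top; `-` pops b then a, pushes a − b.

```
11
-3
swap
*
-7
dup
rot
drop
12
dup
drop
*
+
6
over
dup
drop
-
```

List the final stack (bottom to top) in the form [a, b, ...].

11    11
-3    11 -3
swap  -3 11
*     -33
-7    -33 -7
dup   -33 -7 -7
rot   -7 -7 -33
drop  -7 -7
12    -7 -7 12
dup   -7 -7 12 12
drop  -7 -7 12
*     -7 -84
+     -91
6     -91 6
over  -91 6 -91
dup   -91 6 -91 -91
drop  -91 6 -91
-     -91 97

[-91, 97]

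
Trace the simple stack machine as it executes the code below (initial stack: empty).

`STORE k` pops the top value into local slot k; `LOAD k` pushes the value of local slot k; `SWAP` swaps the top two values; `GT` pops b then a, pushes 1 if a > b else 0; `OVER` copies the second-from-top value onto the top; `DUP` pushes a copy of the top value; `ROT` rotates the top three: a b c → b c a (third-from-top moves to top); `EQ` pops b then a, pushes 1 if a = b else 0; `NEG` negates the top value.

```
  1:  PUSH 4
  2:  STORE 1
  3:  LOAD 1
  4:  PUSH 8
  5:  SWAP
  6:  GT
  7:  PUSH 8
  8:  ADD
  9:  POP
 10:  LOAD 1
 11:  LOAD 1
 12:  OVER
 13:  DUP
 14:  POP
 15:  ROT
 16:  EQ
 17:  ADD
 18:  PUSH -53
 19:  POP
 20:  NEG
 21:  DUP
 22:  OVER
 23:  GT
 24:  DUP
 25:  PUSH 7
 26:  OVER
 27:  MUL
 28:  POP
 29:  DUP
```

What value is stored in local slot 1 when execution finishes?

PUSH 4   : [4]
STORE 1  : []
LOAD 1   : [4]
PUSH 8   : [4, 8]
SWAP     : [8, 4]
GT       : [1]
PUSH 8   : [1, 8]
ADD      : [9]
POP      : []
LOAD 1   : [4]
LOAD 1   : [4, 4]
OVER     : [4, 4, 4]
DUP      : [4, 4, 4, 4]
POP      : [4, 4, 4]
ROT      : [4, 4, 4]
EQ       : [4, 1]
ADD      : [5]
PUSH -53 : [5, -53]
POP      : [5]
NEG      : [-5]
DUP      : [-5, -5]
OVER     : [-5, -5, -5]
GT       : [-5, 0]
DUP      : [-5, 0, 0]
PUSH 7   : [-5, 0, 0, 7]
OVER     : [-5, 0, 0, 7, 0]
MUL      : [-5, 0, 0, 0]
POP      : [-5, 0, 0]
DUP      : [-5, 0, 0, 0]

4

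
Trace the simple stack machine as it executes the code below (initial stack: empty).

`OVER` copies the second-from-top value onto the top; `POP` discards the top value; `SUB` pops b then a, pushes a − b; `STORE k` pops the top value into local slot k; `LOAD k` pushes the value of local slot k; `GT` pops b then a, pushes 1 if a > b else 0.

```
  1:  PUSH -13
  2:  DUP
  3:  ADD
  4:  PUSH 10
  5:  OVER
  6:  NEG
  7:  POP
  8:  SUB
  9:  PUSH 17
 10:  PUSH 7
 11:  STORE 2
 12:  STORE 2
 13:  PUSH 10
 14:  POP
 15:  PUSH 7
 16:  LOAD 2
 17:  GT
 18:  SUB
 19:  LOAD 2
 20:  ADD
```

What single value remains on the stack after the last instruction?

PUSH -13  -13
DUP       -13 -13
ADD       -26
PUSH 10   -26 10
OVER      -26 10 -26
NEG       -26 10 26
POP       -26 10
SUB       -36
PUSH 17   -36 17
PUSH 7    -36 17 7
STORE 2   -36 17
STORE 2   -36
PUSH 10   -36 10
POP       -36
PUSH 7    -36 7
LOAD 2    -36 7 17
GT        -36 0
SUB       -36
LOAD 2    -36 17
ADD       -19

-19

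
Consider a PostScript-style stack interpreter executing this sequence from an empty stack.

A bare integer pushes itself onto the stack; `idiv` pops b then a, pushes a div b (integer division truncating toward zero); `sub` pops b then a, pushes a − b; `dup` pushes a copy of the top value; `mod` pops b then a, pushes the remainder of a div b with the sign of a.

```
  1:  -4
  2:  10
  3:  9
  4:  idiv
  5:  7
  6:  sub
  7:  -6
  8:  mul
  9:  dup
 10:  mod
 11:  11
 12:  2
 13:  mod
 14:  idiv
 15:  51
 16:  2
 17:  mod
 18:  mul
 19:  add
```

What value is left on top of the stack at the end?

-4

-4    -4
10    -4 10
9     -4 10 9
idiv  -4 1
7     -4 1 7
sub   -4 -6
-6    -4 -6 -6
mul   -4 36
dup   -4 36 36
mod   -4 0
11    -4 0 11
2     -4 0 11 2
mod   -4 0 1
idiv  -4 0
51    -4 0 51
2     -4 0 51 2
mod   -4 0 1
mul   -4 0
add   -4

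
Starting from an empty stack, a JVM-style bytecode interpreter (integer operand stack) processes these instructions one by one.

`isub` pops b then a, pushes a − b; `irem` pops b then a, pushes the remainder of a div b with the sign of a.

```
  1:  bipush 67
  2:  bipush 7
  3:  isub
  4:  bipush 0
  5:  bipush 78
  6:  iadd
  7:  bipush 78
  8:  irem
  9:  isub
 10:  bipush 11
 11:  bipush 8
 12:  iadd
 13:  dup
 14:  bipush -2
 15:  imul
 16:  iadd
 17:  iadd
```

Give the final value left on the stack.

41

bipush 67  [67]
bipush 7   [67, 7]
isub       [60]
bipush 0   [60, 0]
bipush 78  [60, 0, 78]
iadd       [60, 78]
bipush 78  [60, 78, 78]
irem       [60, 0]
isub       [60]
bipush 11  [60, 11]
bipush 8   [60, 11, 8]
iadd       [60, 19]
dup        [60, 19, 19]
bipush -2  [60, 19, 19, -2]
imul       [60, 19, -38]
iadd       [60, -19]
iadd       [41]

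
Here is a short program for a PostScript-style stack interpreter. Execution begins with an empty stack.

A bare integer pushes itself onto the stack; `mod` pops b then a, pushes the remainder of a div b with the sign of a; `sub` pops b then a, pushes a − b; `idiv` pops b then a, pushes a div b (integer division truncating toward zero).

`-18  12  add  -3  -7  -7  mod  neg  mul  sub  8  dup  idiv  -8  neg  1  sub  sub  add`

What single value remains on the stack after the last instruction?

-12

-18  -> -18
12   -> -18 12
add  -> -6
-3   -> -6 -3
-7   -> -6 -3 -7
-7   -> -6 -3 -7 -7
mod  -> -6 -3 0
neg  -> -6 -3 0
mul  -> -6 0
sub  -> -6
8    -> -6 8
dup  -> -6 8 8
idiv -> -6 1
-8   -> -6 1 -8
neg  -> -6 1 8
1    -> -6 1 8 1
sub  -> -6 1 7
sub  -> -6 -6
add  -> -12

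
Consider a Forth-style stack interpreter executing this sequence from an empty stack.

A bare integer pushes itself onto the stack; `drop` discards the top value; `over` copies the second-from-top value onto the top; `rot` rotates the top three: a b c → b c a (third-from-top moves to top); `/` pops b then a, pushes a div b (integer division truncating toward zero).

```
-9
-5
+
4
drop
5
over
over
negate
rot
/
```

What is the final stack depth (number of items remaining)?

3

-9     → -9
-5     → -9 -5
+      → -14
4      → -14 4
drop   → -14
5      → -14 5
over   → -14 5 -14
over   → -14 5 -14 5
negate → -14 5 -14 -5
rot    → -14 -14 -5 5
/      → -14 -14 -1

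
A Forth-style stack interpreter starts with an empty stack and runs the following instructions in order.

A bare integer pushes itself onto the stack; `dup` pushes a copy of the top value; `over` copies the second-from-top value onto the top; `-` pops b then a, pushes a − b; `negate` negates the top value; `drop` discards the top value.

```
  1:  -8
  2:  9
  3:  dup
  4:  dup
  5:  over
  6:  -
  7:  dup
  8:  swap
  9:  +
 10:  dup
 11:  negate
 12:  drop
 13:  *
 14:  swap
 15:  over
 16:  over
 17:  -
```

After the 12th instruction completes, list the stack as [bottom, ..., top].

-8     -> -8
9      -> -8 9
dup    -> -8 9 9
dup    -> -8 9 9 9
over   -> -8 9 9 9 9
-      -> -8 9 9 0
dup    -> -8 9 9 0 0
swap   -> -8 9 9 0 0
+      -> -8 9 9 0
dup    -> -8 9 9 0 0
negate -> -8 9 9 0 0
drop   -> -8 9 9 0

[-8, 9, 9, 0]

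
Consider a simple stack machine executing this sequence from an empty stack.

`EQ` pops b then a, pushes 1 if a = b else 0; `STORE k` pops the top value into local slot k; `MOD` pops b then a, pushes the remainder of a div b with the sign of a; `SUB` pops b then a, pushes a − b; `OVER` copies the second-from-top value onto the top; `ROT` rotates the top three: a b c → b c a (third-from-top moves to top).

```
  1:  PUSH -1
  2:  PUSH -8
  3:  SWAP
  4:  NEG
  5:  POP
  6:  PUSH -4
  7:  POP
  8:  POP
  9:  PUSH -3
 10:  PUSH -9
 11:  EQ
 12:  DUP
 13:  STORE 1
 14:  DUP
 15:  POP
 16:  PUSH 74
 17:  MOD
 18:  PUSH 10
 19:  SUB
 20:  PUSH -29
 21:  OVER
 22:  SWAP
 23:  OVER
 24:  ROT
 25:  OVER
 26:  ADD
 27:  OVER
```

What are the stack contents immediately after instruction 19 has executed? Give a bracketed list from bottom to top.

[-10]

PUSH -1 : [-1]
PUSH -8 : [-1, -8]
SWAP    : [-8, -1]
NEG     : [-8, 1]
POP     : [-8]
PUSH -4 : [-8, -4]
POP     : [-8]
POP     : []
PUSH -3 : [-3]
PUSH -9 : [-3, -9]
EQ      : [0]
DUP     : [0, 0]
STORE 1 : [0]
DUP     : [0, 0]
POP     : [0]
PUSH 74 : [0, 74]
MOD     : [0]
PUSH 10 : [0, 10]
SUB     : [-10]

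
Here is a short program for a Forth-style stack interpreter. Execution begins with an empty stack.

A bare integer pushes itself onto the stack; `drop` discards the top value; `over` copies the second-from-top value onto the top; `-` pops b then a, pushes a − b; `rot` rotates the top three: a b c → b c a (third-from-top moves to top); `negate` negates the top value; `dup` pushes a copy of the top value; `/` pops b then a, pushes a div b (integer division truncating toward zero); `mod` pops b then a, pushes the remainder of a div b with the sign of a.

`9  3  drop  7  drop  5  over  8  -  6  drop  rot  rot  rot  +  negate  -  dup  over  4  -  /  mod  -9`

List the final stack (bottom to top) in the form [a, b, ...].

9       9
3       9 3
drop    9
7       9 7
drop    9
5       9 5
over    9 5 9
8       9 5 9 8
-       9 5 1
6       9 5 1 6
drop    9 5 1
rot     5 1 9
rot     1 9 5
rot     9 5 1
+       9 6
negate  9 -6
-       15
dup     15 15
over    15 15 15
4       15 15 15 4
-       15 15 11
/       15 1
mod     0
-9      0 -9

[0, -9]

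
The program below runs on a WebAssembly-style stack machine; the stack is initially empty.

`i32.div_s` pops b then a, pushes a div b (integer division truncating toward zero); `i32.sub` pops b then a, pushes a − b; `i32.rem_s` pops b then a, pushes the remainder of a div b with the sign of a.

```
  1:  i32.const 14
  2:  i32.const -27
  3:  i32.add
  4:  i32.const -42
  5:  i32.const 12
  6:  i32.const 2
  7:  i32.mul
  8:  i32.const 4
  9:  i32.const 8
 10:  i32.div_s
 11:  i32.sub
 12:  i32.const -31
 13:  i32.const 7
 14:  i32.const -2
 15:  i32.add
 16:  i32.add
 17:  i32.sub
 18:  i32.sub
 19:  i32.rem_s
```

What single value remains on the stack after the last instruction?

i32.const 14  : 14
i32.const -27 : 14 -27
i32.add       : -13
i32.const -42 : -13 -42
i32.const 12  : -13 -42 12
i32.const 2   : -13 -42 12 2
i32.mul       : -13 -42 24
i32.const 4   : -13 -42 24 4
i32.const 8   : -13 -42 24 4 8
i32.div_s     : -13 -42 24 0
i32.sub       : -13 -42 24
i32.const -31 : -13 -42 24 -31
i32.const 7   : -13 -42 24 -31 7
i32.const -2  : -13 -42 24 -31 7 -2
i32.add       : -13 -42 24 -31 5
i32.add       : -13 -42 24 -26
i32.sub       : -13 -42 50
i32.sub       : -13 -92
i32.rem_s     : -13

-13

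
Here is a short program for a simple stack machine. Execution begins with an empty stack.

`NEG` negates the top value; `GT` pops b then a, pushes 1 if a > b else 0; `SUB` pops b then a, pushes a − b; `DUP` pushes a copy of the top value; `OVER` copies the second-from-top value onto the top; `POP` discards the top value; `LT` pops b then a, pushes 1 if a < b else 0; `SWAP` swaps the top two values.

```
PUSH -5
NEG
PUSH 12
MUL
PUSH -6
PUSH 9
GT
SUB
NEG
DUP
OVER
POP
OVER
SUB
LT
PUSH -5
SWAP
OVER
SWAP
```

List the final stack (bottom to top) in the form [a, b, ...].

PUSH -5  -5
NEG      5
PUSH 12  5 12
MUL      60
PUSH -6  60 -6
PUSH 9   60 -6 9
GT       60 0
SUB      60
NEG      -60
DUP      -60 -60
OVER     -60 -60 -60
POP      -60 -60
OVER     -60 -60 -60
SUB      -60 0
LT       1
PUSH -5  1 -5
SWAP     -5 1
OVER     -5 1 -5
SWAP     -5 -5 1

[-5, -5, 1]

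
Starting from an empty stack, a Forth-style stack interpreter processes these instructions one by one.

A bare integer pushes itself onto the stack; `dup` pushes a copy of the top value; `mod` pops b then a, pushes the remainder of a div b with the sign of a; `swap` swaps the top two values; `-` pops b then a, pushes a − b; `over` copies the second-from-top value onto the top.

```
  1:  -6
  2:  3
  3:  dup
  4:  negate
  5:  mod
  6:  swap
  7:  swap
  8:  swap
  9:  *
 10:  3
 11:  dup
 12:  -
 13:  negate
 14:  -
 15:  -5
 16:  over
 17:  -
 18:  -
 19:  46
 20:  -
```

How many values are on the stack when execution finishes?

1

-6      -6
3       -6 3
dup     -6 3 3
negate  -6 3 -3
mod     -6 0
swap    0 -6
swap    -6 0
swap    0 -6
*       0
3       0 3
dup     0 3 3
-       0 0
negate  0 0
-       0
-5      0 -5
over    0 -5 0
-       0 -5
-       5
46      5 46
-       -41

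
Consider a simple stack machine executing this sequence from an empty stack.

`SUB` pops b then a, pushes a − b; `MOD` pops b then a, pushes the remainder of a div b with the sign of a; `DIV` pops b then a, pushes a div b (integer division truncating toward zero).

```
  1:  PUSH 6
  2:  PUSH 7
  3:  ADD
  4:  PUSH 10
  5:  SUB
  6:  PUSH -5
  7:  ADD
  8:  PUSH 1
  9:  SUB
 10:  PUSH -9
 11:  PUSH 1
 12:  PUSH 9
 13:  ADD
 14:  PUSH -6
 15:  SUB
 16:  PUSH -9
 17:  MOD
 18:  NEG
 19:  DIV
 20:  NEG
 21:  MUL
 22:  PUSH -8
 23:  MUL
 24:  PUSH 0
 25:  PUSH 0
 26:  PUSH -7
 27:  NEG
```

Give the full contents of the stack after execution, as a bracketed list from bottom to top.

PUSH 6   [6]
PUSH 7   [6, 7]
ADD      [13]
PUSH 10  [13, 10]
SUB      [3]
PUSH -5  [3, -5]
ADD      [-2]
PUSH 1   [-2, 1]
SUB      [-3]
PUSH -9  [-3, -9]
PUSH 1   [-3, -9, 1]
PUSH 9   [-3, -9, 1, 9]
ADD      [-3, -9, 10]
PUSH -6  [-3, -9, 10, -6]
SUB      [-3, -9, 16]
PUSH -9  [-3, -9, 16, -9]
MOD      [-3, -9, 7]
NEG      [-3, -9, -7]
DIV      [-3, 1]
NEG      [-3, -1]
MUL      [3]
PUSH -8  [3, -8]
MUL      [-24]
PUSH 0   [-24, 0]
PUSH 0   [-24, 0, 0]
PUSH -7  [-24, 0, 0, -7]
NEG      [-24, 0, 0, 7]

[-24, 0, 0, 7]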